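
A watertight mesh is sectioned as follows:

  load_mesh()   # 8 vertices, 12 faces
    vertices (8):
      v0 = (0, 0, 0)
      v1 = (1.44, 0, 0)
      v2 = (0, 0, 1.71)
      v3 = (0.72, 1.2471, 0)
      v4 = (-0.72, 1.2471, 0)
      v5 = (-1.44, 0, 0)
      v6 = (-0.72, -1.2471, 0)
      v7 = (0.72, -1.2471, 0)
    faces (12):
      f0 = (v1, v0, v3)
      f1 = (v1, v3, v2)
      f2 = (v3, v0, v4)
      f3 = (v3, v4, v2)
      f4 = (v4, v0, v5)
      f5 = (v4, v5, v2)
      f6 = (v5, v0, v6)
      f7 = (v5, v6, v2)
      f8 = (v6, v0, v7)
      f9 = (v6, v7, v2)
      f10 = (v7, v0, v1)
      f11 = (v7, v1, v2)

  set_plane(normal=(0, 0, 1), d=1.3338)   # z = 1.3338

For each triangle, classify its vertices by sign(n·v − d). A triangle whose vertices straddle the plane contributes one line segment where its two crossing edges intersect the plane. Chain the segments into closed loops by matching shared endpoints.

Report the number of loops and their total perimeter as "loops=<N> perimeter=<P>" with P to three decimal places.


Straddling triangles (6 of 12):
  (v1,v3,v2) [--+] → (0.1584, 0.274362, 1.3338)–(0.3168, 0, 1.3338)  len=0.3168
  (v3,v4,v2) [--+] → (-0.1584, 0.274362, 1.3338)–(0.1584, 0.274362, 1.3338)  len=0.3168
  (v4,v5,v2) [--+] → (-0.3168, 0, 1.3338)–(-0.1584, 0.274362, 1.3338)  len=0.3168
  (v5,v6,v2) [--+] → (-0.1584, -0.274362, 1.3338)–(-0.3168, 0, 1.3338)  len=0.3168
  (v6,v7,v2) [--+] → (0.1584, -0.274362, 1.3338)–(-0.1584, -0.274362, 1.3338)  len=0.3168
  (v7,v1,v2) [--+] → (0.3168, 0, 1.3338)–(0.1584, -0.274362, 1.3338)  len=0.3168

Chained into 1 loop(s):
  loop 1: 6 segments, perimeter = 1.9008
Total perimeter = 1.901

loops=1 perimeter=1.901


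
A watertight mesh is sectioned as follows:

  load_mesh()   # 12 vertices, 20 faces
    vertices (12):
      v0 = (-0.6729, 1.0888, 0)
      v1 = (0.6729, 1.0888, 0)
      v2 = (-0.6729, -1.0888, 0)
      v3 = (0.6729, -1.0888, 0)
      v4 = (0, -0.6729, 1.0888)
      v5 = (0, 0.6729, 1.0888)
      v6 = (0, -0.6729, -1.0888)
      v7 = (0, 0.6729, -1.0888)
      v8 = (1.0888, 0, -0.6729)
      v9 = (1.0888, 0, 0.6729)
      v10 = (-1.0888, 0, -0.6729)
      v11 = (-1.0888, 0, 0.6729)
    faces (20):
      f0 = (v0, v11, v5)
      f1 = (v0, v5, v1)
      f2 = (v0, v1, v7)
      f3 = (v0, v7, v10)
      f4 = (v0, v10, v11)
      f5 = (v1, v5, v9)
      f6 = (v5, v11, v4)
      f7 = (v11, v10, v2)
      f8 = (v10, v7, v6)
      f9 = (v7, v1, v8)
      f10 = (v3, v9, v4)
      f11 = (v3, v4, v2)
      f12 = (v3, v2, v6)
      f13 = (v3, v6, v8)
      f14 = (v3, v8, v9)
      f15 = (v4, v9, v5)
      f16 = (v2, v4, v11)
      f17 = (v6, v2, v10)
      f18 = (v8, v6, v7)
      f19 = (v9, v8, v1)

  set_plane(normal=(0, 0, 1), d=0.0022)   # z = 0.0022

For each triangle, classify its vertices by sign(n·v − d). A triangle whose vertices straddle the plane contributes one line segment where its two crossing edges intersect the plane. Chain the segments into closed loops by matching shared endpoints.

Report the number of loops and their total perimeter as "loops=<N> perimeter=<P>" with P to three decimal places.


loops=1 perimeter=7.348

Straddling triangles (10 of 20):
  (v0,v11,v5) [-++] → (-0.67426, 1.08524, 0.0022)–(-0.67154, 1.08796, 0.0022)  len=0.0038
  (v0,v5,v1) [-+-] → (-0.67154, 1.08796, 0.0022)–(0.67154, 1.08796, 0.0022)  len=1.3431
  (v0,v10,v11) [--+] → (-1.0888, 0, 0.0022)–(-0.67426, 1.08524, 0.0022)  len=1.1617
  (v1,v5,v9) [-++] → (0.67154, 1.08796, 0.0022)–(0.67426, 1.08524, 0.0022)  len=0.0038
  (v11,v10,v2) [+--] → (-1.0888, 0, 0.0022)–(-0.67426, -1.08524, 0.0022)  len=1.1617
  (v3,v9,v4) [-++] → (0.67426, -1.08524, 0.0022)–(0.67154, -1.08796, 0.0022)  len=0.0038
  (v3,v4,v2) [-+-] → (0.67154, -1.08796, 0.0022)–(-0.67154, -1.08796, 0.0022)  len=1.3431
  (v3,v8,v9) [--+] → (1.0888, 0, 0.0022)–(0.67426, -1.08524, 0.0022)  len=1.1617
  (v2,v4,v11) [-++] → (-0.67154, -1.08796, 0.0022)–(-0.67426, -1.08524, 0.0022)  len=0.0038
  (v9,v8,v1) [+--] → (1.0888, 0, 0.0022)–(0.67426, 1.08524, 0.0022)  len=1.1617

Chained into 1 loop(s):
  loop 1: 10 segments, perimeter = 7.3484
Total perimeter = 7.348


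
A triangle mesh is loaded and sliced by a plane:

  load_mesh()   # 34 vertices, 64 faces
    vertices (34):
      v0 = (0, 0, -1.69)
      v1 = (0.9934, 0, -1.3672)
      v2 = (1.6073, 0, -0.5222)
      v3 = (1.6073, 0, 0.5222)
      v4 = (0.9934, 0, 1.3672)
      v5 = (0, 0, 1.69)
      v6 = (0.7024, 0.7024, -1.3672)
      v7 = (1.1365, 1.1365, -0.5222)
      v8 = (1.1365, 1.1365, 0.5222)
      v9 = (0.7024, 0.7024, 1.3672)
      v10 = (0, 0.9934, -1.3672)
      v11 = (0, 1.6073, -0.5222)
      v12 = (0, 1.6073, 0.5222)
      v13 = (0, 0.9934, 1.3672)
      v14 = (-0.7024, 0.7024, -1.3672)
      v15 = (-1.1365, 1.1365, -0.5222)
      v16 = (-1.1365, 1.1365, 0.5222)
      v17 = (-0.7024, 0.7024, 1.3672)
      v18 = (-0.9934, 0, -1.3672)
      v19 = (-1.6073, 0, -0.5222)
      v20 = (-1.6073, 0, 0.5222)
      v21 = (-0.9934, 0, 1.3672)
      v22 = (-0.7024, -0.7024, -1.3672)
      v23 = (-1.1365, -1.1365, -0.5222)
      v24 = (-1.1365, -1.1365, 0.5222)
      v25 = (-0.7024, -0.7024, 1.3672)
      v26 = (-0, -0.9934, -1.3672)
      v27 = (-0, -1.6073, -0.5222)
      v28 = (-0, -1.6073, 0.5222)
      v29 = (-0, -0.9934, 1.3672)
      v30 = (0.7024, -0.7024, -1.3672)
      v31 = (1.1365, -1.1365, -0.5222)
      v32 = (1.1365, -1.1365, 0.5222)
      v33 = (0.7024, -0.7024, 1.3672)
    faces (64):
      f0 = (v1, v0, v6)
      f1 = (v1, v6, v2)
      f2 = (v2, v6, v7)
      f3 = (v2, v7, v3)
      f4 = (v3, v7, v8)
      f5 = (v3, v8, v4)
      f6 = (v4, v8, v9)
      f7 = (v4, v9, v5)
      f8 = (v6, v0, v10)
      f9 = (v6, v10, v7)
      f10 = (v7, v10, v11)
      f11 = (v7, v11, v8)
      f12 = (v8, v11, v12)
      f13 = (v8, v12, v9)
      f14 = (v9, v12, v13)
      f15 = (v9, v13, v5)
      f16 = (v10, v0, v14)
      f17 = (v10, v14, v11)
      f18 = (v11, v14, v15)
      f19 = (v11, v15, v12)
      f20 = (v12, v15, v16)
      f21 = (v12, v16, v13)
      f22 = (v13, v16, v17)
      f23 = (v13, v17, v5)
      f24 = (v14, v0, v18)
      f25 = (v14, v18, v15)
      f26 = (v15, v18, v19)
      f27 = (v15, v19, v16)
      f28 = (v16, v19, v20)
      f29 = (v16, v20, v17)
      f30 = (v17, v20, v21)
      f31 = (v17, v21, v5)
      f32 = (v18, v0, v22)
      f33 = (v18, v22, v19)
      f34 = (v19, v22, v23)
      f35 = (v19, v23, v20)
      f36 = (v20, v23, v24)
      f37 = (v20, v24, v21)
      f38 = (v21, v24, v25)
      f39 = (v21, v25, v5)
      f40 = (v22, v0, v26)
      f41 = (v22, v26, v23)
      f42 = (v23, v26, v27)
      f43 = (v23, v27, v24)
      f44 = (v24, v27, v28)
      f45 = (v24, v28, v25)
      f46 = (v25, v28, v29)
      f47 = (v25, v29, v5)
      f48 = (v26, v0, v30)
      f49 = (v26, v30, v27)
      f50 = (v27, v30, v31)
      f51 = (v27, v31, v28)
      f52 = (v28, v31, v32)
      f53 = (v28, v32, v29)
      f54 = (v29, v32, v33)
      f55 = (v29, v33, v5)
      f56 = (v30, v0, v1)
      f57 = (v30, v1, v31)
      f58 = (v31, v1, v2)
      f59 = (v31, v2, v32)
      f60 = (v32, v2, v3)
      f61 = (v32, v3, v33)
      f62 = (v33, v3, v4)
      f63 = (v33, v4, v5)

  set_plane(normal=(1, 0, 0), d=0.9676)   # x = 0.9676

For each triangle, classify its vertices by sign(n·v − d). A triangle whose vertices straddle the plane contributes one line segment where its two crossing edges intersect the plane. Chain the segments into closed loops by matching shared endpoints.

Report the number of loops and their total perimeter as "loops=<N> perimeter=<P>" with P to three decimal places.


loops=1 perimeter=8.134

Straddling triangles (20 of 64):
  (v1,v0,v6) [+--] → (0.9676, 0, -1.37558)–(0.9676, 0.0622746, -1.3672)  len=0.0628
  (v1,v6,v2) [+-+] → (0.9676, 0.0622746, -1.3672)–(0.9676, 0.496547, -1.11955)  len=0.4999
  (v2,v6,v7) [+-+] → (0.9676, 0.496547, -1.11955)–(0.9676, 0.9676, -0.850973)  len=0.5422
  (v4,v8,v9) [++-] → (0.9676, 0.9676, 0.850973)–(0.9676, 0.0622746, 1.3672)  len=1.0422
  (v4,v9,v5) [+--] → (0.9676, 0.0622746, 1.3672)–(0.9676, 0, 1.37558)  len=0.0628
  (v6,v10,v7) [--+] → (0.9676, 1.11523, -0.647779)–(0.9676, 0.9676, -0.850973)  len=0.2512
  (v7,v10,v11) [+--] → (0.9676, 1.11523, -0.647779)–(0.9676, 1.20647, -0.5222)  len=0.1552
  (v7,v11,v8) [+-+] → (0.9676, 1.20647, -0.5222)–(0.9676, 1.20647, 0.366987)  len=0.8892
  (v8,v11,v12) [+--] → (0.9676, 1.20647, 0.366987)–(0.9676, 1.20647, 0.5222)  len=0.1552
  (v8,v12,v9) [+--] → (0.9676, 1.20647, 0.5222)–(0.9676, 0.9676, 0.850973)  len=0.4064
  (v27,v30,v31) [--+] → (0.9676, -0.9676, -0.850973)–(0.9676, -1.20647, -0.5222)  len=0.4064
  (v27,v31,v28) [-+-] → (0.9676, -1.20647, -0.5222)–(0.9676, -1.20647, -0.366987)  len=0.1552
  (v28,v31,v32) [-++] → (0.9676, -1.20647, -0.366987)–(0.9676, -1.20647, 0.5222)  len=0.8892
  (v28,v32,v29) [-+-] → (0.9676, -1.20647, 0.5222)–(0.9676, -1.11523, 0.647779)  len=0.1552
  (v29,v32,v33) [-+-] → (0.9676, -1.11523, 0.647779)–(0.9676, -0.9676, 0.850973)  len=0.2512
  (v30,v0,v1) [--+] → (0.9676, 0, -1.37558)–(0.9676, -0.0622746, -1.3672)  len=0.0628
  (v30,v1,v31) [-++] → (0.9676, -0.0622746, -1.3672)–(0.9676, -0.9676, -0.850973)  len=1.0422
  (v32,v3,v33) [++-] → (0.9676, -0.496547, 1.11955)–(0.9676, -0.9676, 0.850973)  len=0.5422
  (v33,v3,v4) [-++] → (0.9676, -0.496547, 1.11955)–(0.9676, -0.0622746, 1.3672)  len=0.4999
  (v33,v4,v5) [-+-] → (0.9676, -0.0622746, 1.3672)–(0.9676, 0, 1.37558)  len=0.0628

Chained into 1 loop(s):
  loop 1: 20 segments, perimeter = 8.1343
Total perimeter = 8.134


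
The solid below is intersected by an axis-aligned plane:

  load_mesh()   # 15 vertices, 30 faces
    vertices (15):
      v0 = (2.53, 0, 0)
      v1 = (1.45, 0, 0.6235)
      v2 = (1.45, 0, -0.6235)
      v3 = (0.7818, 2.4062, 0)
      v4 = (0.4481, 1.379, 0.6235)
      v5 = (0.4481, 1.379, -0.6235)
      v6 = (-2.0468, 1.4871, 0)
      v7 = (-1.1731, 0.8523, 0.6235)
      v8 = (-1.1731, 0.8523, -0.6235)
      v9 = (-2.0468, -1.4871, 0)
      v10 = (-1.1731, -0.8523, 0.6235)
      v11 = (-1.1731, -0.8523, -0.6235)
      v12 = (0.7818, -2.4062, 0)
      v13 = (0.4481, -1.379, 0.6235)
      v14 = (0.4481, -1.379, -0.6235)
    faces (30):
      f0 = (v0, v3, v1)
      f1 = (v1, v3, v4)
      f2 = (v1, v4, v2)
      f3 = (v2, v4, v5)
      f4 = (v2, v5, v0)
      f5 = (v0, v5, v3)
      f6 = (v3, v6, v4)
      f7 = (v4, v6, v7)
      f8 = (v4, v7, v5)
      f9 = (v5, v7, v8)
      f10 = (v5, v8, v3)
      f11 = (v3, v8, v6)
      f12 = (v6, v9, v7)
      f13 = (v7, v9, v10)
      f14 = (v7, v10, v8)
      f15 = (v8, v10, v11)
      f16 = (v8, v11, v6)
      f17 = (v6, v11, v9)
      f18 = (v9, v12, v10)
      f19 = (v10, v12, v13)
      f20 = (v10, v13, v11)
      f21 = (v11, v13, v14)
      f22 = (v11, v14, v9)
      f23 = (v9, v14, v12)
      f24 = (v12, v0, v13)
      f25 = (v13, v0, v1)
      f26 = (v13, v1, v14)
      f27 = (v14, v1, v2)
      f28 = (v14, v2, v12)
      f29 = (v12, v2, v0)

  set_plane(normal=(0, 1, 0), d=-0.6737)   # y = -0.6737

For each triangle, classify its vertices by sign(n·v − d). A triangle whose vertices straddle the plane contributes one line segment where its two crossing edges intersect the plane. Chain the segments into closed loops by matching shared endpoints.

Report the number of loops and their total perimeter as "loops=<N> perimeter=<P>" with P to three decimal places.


Straddling triangles (12 of 30):
  (v6,v9,v7) [+-+] → (-2.0468, -0.6737, 0)–(-1.74302, -0.6737, 0.216788)  len=0.3732
  (v7,v9,v10) [+--] → (-1.74302, -0.6737, 0.216788)–(-1.1731, -0.6737, 0.6235)  len=0.7002
  (v7,v10,v8) [+-+] → (-1.1731, -0.6737, 0.6235)–(-1.1731, -0.6737, 0.492845)  len=0.1307
  (v8,v10,v11) [+--] → (-1.1731, -0.6737, 0.492845)–(-1.1731, -0.6737, -0.6235)  len=1.1163
  (v8,v11,v6) [+-+] → (-1.1731, -0.6737, -0.6235)–(-1.2398, -0.6737, -0.575899)  len=0.0819
  (v6,v11,v9) [+--] → (-1.2398, -0.6737, -0.575899)–(-2.0468, -0.6737, 0)  len=0.9914
  (v12,v0,v13) [-+-] → (2.04053, -0.6737, 0)–(1.5129, -0.6737, 0.304606)  len=0.6092
  (v13,v0,v1) [-++] → (1.5129, -0.6737, 0.304606)–(0.960529, -0.6737, 0.6235)  len=0.6378
  (v13,v1,v14) [-+-] → (0.960529, -0.6737, 0.6235)–(0.960529, -0.6737, 0.0142876)  len=0.6092
  (v14,v1,v2) [-++] → (0.960529, -0.6737, 0.0142876)–(0.960529, -0.6737, -0.6235)  len=0.6378
  (v14,v2,v12) [-+-] → (0.960529, -0.6737, -0.6235)–(1.26291, -0.6737, -0.448929)  len=0.3492
  (v12,v2,v0) [-++] → (1.26291, -0.6737, -0.448929)–(2.04053, -0.6737, 0)  len=0.8979

Chained into 2 loop(s):
  loop 1: 6 segments, perimeter = 3.3937
  loop 2: 6 segments, perimeter = 3.7411
Total perimeter = 7.135

loops=2 perimeter=7.135


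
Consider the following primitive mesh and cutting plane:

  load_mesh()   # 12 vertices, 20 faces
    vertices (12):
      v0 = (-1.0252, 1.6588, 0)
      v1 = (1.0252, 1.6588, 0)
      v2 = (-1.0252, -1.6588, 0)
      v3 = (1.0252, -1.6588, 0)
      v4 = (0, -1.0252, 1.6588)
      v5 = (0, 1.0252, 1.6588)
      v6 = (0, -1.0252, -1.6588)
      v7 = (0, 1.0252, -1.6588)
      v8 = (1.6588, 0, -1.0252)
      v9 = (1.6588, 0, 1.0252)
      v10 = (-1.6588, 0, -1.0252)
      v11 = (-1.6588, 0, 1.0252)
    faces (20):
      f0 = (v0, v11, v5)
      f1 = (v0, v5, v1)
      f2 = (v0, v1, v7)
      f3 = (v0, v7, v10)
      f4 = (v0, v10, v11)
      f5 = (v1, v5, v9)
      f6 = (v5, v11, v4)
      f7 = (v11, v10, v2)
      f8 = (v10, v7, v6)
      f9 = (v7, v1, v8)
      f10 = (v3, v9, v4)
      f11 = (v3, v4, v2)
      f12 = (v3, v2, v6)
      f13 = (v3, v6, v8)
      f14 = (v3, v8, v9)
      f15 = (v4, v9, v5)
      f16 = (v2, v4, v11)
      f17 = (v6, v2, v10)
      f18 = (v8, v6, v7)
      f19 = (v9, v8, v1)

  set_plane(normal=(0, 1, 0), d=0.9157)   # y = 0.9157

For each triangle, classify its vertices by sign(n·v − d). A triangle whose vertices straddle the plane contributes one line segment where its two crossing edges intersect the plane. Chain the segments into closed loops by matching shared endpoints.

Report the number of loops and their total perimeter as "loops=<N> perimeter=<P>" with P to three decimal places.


Straddling triangles (10 of 20):
  (v0,v11,v5) [+-+] → (-1.30904, 0.9157, 0.459263)–(-0.177174, 0.9157, 1.59113)  len=1.6007
  (v0,v7,v10) [++-] → (-0.177174, 0.9157, -1.59113)–(-1.30904, 0.9157, -0.459263)  len=1.6007
  (v0,v10,v11) [+--] → (-1.30904, 0.9157, -0.459263)–(-1.30904, 0.9157, 0.459263)  len=0.9185
  (v1,v5,v9) [++-] → (0.177174, 0.9157, 1.59113)–(1.30904, 0.9157, 0.459263)  len=1.6007
  (v5,v11,v4) [+--] → (-0.177174, 0.9157, 1.59113)–(0, 0.9157, 1.6588)  len=0.1897
  (v10,v7,v6) [-+-] → (-0.177174, 0.9157, -1.59113)–(0, 0.9157, -1.6588)  len=0.1897
  (v7,v1,v8) [++-] → (1.30904, 0.9157, -0.459263)–(0.177174, 0.9157, -1.59113)  len=1.6007
  (v4,v9,v5) [--+] → (0.177174, 0.9157, 1.59113)–(0, 0.9157, 1.6588)  len=0.1897
  (v8,v6,v7) [--+] → (0, 0.9157, -1.6588)–(0.177174, 0.9157, -1.59113)  len=0.1897
  (v9,v8,v1) [--+] → (1.30904, 0.9157, -0.459263)–(1.30904, 0.9157, 0.459263)  len=0.9185

Chained into 1 loop(s):
  loop 1: 10 segments, perimeter = 8.9985
Total perimeter = 8.998

loops=1 perimeter=8.998


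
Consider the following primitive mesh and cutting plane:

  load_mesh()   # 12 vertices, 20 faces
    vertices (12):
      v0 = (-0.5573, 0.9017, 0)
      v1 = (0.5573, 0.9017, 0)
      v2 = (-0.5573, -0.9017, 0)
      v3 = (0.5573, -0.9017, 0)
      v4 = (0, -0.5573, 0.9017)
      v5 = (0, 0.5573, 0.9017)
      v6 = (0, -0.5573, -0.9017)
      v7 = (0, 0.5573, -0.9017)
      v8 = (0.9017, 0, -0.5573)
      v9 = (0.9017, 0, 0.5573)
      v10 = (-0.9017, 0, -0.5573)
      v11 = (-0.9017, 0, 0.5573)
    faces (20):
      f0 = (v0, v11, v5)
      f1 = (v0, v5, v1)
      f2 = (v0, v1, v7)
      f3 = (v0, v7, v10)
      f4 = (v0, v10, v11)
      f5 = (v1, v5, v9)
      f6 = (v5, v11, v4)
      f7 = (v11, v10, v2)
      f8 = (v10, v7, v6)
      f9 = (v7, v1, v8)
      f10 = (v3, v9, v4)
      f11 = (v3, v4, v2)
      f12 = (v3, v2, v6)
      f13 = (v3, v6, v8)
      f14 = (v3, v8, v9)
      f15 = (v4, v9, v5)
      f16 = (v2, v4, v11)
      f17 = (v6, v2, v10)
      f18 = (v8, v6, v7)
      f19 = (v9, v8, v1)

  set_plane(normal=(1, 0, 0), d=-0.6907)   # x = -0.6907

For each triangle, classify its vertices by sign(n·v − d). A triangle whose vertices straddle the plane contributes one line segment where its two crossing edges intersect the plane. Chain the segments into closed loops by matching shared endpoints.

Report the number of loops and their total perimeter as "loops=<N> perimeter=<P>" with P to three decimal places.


loops=1 perimeter=3.772

Straddling triangles (8 of 20):
  (v0,v11,v5) [+-+] → (-0.6907, 0.552435, 0.215865)–(-0.6907, 0.13041, 0.63789)  len=0.5968
  (v0,v7,v10) [++-] → (-0.6907, 0.13041, -0.63789)–(-0.6907, 0.552435, -0.215865)  len=0.5968
  (v0,v10,v11) [+--] → (-0.6907, 0.552435, -0.215865)–(-0.6907, 0.552435, 0.215865)  len=0.4317
  (v5,v11,v4) [+-+] → (-0.6907, 0.13041, 0.63789)–(-0.6907, -0.13041, 0.63789)  len=0.2608
  (v11,v10,v2) [--+] → (-0.6907, -0.552435, -0.215865)–(-0.6907, -0.552435, 0.215865)  len=0.4317
  (v10,v7,v6) [-++] → (-0.6907, 0.13041, -0.63789)–(-0.6907, -0.13041, -0.63789)  len=0.2608
  (v2,v4,v11) [++-] → (-0.6907, -0.13041, 0.63789)–(-0.6907, -0.552435, 0.215865)  len=0.5968
  (v6,v2,v10) [++-] → (-0.6907, -0.552435, -0.215865)–(-0.6907, -0.13041, -0.63789)  len=0.5968

Chained into 1 loop(s):
  loop 1: 8 segments, perimeter = 3.7724
Total perimeter = 3.772


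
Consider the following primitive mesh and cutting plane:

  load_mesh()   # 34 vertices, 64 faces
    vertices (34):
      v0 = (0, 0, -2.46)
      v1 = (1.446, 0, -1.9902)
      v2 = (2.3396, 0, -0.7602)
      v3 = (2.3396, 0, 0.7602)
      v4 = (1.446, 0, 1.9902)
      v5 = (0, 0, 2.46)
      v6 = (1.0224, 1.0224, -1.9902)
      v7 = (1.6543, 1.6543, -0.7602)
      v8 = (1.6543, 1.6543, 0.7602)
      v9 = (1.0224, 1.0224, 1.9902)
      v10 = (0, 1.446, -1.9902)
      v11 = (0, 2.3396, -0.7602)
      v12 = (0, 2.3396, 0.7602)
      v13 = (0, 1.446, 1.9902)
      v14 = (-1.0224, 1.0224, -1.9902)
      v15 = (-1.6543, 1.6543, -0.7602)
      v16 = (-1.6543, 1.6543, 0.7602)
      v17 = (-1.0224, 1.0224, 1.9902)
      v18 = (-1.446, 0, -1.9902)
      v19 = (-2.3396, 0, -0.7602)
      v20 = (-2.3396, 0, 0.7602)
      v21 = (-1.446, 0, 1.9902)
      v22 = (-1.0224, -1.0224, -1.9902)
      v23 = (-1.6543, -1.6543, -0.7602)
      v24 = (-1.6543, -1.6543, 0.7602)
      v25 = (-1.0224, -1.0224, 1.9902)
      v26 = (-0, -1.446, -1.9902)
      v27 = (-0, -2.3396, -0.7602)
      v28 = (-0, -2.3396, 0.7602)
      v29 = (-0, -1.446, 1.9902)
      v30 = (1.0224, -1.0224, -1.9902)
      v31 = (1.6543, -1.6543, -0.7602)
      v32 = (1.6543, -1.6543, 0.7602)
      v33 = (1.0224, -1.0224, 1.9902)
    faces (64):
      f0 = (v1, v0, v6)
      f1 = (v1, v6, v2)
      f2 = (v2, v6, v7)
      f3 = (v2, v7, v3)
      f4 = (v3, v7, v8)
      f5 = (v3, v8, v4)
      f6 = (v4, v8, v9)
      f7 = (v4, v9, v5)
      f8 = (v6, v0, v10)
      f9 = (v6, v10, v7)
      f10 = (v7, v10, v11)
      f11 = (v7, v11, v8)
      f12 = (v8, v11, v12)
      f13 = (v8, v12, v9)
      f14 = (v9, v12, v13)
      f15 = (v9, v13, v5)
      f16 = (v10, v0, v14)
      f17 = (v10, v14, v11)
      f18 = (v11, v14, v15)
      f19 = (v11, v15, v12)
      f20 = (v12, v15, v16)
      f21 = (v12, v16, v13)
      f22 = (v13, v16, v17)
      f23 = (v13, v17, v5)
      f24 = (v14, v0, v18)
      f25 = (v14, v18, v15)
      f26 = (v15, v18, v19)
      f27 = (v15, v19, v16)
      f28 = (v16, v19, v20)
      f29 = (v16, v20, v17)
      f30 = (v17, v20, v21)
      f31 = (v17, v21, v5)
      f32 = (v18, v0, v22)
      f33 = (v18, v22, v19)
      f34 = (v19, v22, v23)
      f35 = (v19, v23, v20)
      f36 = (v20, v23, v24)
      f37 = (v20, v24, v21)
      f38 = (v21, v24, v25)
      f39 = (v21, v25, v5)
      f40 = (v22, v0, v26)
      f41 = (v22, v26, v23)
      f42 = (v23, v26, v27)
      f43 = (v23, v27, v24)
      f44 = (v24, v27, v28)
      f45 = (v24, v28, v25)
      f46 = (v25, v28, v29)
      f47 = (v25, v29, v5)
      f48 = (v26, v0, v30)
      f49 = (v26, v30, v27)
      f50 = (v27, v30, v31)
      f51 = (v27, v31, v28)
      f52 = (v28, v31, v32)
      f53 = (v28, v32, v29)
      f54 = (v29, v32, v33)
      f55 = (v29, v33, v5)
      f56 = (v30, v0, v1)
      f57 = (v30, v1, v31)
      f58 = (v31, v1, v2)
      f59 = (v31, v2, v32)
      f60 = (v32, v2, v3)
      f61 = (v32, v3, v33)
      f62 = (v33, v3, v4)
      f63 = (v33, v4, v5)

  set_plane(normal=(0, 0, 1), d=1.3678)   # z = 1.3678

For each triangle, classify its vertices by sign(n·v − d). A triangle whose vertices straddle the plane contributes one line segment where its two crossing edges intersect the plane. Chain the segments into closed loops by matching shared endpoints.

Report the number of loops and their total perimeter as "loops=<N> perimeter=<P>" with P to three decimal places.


loops=1 perimeter=11.622

Straddling triangles (16 of 64):
  (v3,v8,v4) [--+] → (1.5514, 0.837103, 1.3678)–(1.89818, 0, 1.3678)  len=0.9061
  (v4,v8,v9) [+-+] → (1.5514, 0.837103, 1.3678)–(1.34215, 1.34215, 1.3678)  len=0.5467
  (v8,v12,v9) [--+] → (0.505049, 1.68892, 1.3678)–(1.34215, 1.34215, 1.3678)  len=0.9061
  (v9,v12,v13) [+-+] → (0.505049, 1.68892, 1.3678)–(0, 1.89818, 1.3678)  len=0.5467
  (v12,v16,v13) [--+] → (-0.837103, 1.5514, 1.3678)–(0, 1.89818, 1.3678)  len=0.9061
  (v13,v16,v17) [+-+] → (-0.837103, 1.5514, 1.3678)–(-1.34215, 1.34215, 1.3678)  len=0.5467
  (v16,v20,v17) [--+] → (-1.68892, 0.505049, 1.3678)–(-1.34215, 1.34215, 1.3678)  len=0.9061
  (v17,v20,v21) [+-+] → (-1.68892, 0.505049, 1.3678)–(-1.89818, 0, 1.3678)  len=0.5467
  (v20,v24,v21) [--+] → (-1.5514, -0.837103, 1.3678)–(-1.89818, 0, 1.3678)  len=0.9061
  (v21,v24,v25) [+-+] → (-1.5514, -0.837103, 1.3678)–(-1.34215, -1.34215, 1.3678)  len=0.5467
  (v24,v28,v25) [--+] → (-0.505049, -1.68892, 1.3678)–(-1.34215, -1.34215, 1.3678)  len=0.9061
  (v25,v28,v29) [+-+] → (-0.505049, -1.68892, 1.3678)–(0, -1.89818, 1.3678)  len=0.5467
  (v28,v32,v29) [--+] → (0.837103, -1.5514, 1.3678)–(0, -1.89818, 1.3678)  len=0.9061
  (v29,v32,v33) [+-+] → (0.837103, -1.5514, 1.3678)–(1.34215, -1.34215, 1.3678)  len=0.5467
  (v32,v3,v33) [--+] → (1.68892, -0.505049, 1.3678)–(1.34215, -1.34215, 1.3678)  len=0.9061
  (v33,v3,v4) [+-+] → (1.68892, -0.505049, 1.3678)–(1.89818, 0, 1.3678)  len=0.5467

Chained into 1 loop(s):
  loop 1: 16 segments, perimeter = 11.6221
Total perimeter = 11.622


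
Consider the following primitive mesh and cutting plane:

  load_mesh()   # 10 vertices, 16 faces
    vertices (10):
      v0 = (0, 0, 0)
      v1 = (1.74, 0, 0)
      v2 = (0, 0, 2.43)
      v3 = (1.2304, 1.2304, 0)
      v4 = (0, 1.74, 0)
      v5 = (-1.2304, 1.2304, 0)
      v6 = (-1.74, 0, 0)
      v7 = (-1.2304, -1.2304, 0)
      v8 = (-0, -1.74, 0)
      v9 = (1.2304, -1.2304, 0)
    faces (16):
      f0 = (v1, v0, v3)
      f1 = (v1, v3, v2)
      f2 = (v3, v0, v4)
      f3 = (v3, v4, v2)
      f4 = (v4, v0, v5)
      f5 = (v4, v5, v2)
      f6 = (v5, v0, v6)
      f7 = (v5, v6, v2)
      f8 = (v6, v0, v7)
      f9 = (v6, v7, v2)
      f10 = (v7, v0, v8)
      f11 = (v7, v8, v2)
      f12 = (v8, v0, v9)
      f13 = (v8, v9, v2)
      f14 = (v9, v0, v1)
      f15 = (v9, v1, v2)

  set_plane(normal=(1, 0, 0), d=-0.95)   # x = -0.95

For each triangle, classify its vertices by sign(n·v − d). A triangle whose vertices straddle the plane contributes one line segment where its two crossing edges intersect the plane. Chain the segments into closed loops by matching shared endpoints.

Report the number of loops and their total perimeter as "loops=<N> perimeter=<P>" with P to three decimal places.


Straddling triangles (8 of 16):
  (v4,v0,v5) [++-] → (-0.95, 0.95, 0)–(-0.95, 1.34653, 0)  len=0.3965
  (v4,v5,v2) [+-+] → (-0.95, 1.34653, 0)–(-0.95, 0.95, 0.553781)  len=0.6811
  (v5,v0,v6) [-+-] → (-0.95, 0.95, 0)–(-0.95, 0, 0)  len=0.9500
  (v5,v6,v2) [--+] → (-0.95, 0, 1.10328)–(-0.95, 0.95, 0.553781)  len=1.0975
  (v6,v0,v7) [-+-] → (-0.95, 0, 0)–(-0.95, -0.95, 0)  len=0.9500
  (v6,v7,v2) [--+] → (-0.95, -0.95, 0.553781)–(-0.95, 0, 1.10328)  len=1.0975
  (v7,v0,v8) [-++] → (-0.95, -0.95, 0)–(-0.95, -1.34653, 0)  len=0.3965
  (v7,v8,v2) [-++] → (-0.95, -1.34653, 0)–(-0.95, -0.95, 0.553781)  len=0.6811

Chained into 1 loop(s):
  loop 1: 8 segments, perimeter = 6.2502
Total perimeter = 6.250

loops=1 perimeter=6.250


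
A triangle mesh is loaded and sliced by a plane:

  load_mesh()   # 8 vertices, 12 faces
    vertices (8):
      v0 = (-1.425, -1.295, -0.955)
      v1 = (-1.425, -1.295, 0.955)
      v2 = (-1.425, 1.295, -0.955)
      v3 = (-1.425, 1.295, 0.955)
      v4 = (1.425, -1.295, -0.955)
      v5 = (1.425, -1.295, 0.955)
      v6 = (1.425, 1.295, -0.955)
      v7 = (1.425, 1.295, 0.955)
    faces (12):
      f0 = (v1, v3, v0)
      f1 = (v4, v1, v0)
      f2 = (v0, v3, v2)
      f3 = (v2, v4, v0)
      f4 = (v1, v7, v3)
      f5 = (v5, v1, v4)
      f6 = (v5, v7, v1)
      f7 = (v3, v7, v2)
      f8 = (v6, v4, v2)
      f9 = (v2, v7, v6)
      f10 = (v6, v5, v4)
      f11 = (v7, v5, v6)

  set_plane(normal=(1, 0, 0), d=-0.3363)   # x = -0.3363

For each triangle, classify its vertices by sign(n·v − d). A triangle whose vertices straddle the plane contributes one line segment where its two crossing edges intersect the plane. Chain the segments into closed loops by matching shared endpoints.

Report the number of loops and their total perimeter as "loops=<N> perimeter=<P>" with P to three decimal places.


loops=1 perimeter=9.000

Straddling triangles (8 of 12):
  (v4,v1,v0) [+--] → (-0.3363, -1.295, 0.22538)–(-0.3363, -1.295, -0.955)  len=1.1804
  (v2,v4,v0) [-+-] → (-0.3363, 0.30562, -0.955)–(-0.3363, -1.295, -0.955)  len=1.6006
  (v1,v7,v3) [-+-] → (-0.3363, -0.30562, 0.955)–(-0.3363, 1.295, 0.955)  len=1.6006
  (v5,v1,v4) [+-+] → (-0.3363, -1.295, 0.955)–(-0.3363, -1.295, 0.22538)  len=0.7296
  (v5,v7,v1) [++-] → (-0.3363, -0.30562, 0.955)–(-0.3363, -1.295, 0.955)  len=0.9894
  (v3,v7,v2) [-+-] → (-0.3363, 1.295, 0.955)–(-0.3363, 1.295, -0.22538)  len=1.1804
  (v6,v4,v2) [++-] → (-0.3363, 0.30562, -0.955)–(-0.3363, 1.295, -0.955)  len=0.9894
  (v2,v7,v6) [-++] → (-0.3363, 1.295, -0.22538)–(-0.3363, 1.295, -0.955)  len=0.7296

Chained into 1 loop(s):
  loop 1: 8 segments, perimeter = 9.0000
Total perimeter = 9.000


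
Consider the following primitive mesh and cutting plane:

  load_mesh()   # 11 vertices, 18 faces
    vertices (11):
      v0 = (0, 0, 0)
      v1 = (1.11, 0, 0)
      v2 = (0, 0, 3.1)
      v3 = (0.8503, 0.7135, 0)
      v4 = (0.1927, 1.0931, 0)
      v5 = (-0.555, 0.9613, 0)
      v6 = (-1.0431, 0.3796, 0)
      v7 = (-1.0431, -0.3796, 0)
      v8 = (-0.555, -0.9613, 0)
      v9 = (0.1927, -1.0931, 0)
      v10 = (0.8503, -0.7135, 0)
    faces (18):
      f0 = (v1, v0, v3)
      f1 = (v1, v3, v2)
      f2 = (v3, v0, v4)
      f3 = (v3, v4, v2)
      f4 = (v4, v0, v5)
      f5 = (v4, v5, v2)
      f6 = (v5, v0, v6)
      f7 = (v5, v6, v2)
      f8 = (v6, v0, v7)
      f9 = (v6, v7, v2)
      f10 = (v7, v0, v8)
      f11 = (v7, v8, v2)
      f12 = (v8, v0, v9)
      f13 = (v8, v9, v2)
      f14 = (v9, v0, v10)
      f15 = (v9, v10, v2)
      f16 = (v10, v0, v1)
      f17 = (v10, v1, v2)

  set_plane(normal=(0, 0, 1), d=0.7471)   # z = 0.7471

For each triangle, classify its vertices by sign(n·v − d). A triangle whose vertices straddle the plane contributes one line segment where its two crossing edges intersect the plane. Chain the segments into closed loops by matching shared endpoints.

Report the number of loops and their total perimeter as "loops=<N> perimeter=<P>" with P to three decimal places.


Straddling triangles (9 of 18):
  (v1,v3,v2) [--+] → (0.645378, 0.541547, 0.7471)–(0.84249, 0, 0.7471)  len=0.5763
  (v3,v4,v2) [--+] → (0.146259, 0.829663, 0.7471)–(0.645378, 0.541547, 0.7471)  len=0.5763
  (v4,v5,v2) [--+] → (-0.421245, 0.729627, 0.7471)–(0.146259, 0.829663, 0.7471)  len=0.5763
  (v5,v6,v2) [--+] → (-0.791713, 0.288116, 0.7471)–(-0.421245, 0.729627, 0.7471)  len=0.5763
  (v6,v7,v2) [--+] → (-0.791713, -0.288116, 0.7471)–(-0.791713, 0.288116, 0.7471)  len=0.5762
  (v7,v8,v2) [--+] → (-0.421245, -0.729627, 0.7471)–(-0.791713, -0.288116, 0.7471)  len=0.5763
  (v8,v9,v2) [--+] → (0.146259, -0.829663, 0.7471)–(-0.421245, -0.729627, 0.7471)  len=0.5763
  (v9,v10,v2) [--+] → (0.645378, -0.541547, 0.7471)–(0.146259, -0.829663, 0.7471)  len=0.5763
  (v10,v1,v2) [--+] → (0.84249, 0, 0.7471)–(0.645378, -0.541547, 0.7471)  len=0.5763

Chained into 1 loop(s):
  loop 1: 9 segments, perimeter = 5.1867
Total perimeter = 5.187

loops=1 perimeter=5.187


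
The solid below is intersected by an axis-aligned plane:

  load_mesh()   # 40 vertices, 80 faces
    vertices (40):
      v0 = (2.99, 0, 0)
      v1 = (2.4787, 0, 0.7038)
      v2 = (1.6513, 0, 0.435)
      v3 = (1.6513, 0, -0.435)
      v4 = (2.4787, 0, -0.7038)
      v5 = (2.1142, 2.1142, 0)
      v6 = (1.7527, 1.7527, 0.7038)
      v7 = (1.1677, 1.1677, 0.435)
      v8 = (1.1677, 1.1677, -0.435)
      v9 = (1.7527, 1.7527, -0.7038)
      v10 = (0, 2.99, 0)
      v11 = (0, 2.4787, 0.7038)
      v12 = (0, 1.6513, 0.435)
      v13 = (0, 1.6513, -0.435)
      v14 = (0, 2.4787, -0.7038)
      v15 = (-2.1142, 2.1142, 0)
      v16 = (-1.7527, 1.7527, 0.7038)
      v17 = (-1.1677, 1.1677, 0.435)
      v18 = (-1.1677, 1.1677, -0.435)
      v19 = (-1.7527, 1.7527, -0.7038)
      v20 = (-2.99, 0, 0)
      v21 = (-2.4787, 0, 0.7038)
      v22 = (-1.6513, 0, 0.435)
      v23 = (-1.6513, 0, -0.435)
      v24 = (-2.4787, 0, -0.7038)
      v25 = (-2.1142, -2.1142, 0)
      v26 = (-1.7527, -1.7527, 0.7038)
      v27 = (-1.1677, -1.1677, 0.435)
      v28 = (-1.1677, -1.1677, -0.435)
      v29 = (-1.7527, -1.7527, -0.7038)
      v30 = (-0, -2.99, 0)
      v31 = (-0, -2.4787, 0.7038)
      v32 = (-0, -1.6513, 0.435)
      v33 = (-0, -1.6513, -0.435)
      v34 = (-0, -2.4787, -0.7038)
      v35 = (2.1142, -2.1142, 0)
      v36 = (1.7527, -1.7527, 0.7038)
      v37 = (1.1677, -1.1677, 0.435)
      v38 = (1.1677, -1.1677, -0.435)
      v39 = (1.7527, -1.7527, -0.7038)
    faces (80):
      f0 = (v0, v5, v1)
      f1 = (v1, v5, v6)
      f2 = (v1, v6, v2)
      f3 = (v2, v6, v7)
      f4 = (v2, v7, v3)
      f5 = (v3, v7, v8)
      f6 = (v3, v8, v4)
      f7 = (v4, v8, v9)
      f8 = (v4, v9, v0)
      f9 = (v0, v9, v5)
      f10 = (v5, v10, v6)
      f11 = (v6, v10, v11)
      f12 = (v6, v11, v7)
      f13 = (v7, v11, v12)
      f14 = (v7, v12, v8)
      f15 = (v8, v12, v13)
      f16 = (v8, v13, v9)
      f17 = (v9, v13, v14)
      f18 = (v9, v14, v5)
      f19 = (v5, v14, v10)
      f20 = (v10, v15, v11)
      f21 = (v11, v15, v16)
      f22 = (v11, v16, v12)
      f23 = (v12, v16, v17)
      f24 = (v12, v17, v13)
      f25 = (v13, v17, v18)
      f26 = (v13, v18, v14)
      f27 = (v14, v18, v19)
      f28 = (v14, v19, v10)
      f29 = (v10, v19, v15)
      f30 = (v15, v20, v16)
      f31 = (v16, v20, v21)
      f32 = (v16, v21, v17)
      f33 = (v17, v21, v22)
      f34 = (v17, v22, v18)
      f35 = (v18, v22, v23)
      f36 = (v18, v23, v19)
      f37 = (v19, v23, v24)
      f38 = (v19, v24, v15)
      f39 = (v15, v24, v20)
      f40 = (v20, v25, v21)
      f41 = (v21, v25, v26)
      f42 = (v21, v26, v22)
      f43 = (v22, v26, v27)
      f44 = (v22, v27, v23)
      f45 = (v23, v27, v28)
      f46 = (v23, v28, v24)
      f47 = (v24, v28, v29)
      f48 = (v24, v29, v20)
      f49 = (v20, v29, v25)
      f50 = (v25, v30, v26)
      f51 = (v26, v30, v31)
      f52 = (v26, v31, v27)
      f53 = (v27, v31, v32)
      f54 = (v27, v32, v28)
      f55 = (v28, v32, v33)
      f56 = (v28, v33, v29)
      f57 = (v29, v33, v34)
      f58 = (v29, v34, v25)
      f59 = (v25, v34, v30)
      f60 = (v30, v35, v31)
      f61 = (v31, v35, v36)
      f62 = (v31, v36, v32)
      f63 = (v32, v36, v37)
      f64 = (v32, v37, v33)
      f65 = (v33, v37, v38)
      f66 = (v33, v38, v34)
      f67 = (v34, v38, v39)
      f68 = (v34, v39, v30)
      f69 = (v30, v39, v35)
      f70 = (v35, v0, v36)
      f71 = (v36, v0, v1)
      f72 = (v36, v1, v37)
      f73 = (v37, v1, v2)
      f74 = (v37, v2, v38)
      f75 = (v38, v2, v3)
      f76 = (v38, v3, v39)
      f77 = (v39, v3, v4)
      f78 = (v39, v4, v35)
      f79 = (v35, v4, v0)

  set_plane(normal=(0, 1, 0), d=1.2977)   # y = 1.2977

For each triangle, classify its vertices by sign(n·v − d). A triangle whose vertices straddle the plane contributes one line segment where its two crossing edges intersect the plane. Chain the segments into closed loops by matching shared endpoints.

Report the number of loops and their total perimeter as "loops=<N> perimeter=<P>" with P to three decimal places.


Straddling triangles (24 of 80):
  (v0,v5,v1) [-+-] → (2.45243, 1.2977, 0)–(2.25497, 1.2977, 0.271806)  len=0.3360
  (v1,v5,v6) [-++] → (2.25497, 1.2977, 0.271806)–(1.94117, 1.2977, 0.7038)  len=0.5339
  (v1,v6,v2) [-+-] → (1.94117, 1.2977, 0.7038)–(1.72638, 1.2977, 0.63402)  len=0.2258
  (v2,v6,v7) [-+-] → (1.72638, 1.2977, 0.63402)–(1.2977, 1.2977, 0.494733)  len=0.4507
  (v4,v8,v9) [--+] → (1.2977, 1.2977, -0.494733)–(1.94117, 1.2977, -0.7038)  len=0.6766
  (v4,v9,v0) [-+-] → (1.94117, 1.2977, -0.7038)–(2.0739, 1.2977, -0.521094)  len=0.2258
  (v0,v9,v5) [-++] → (2.0739, 1.2977, -0.521094)–(2.45243, 1.2977, 0)  len=0.6441
  (v6,v11,v7) [++-] → (1.05191, 1.2977, 0.461654)–(1.2977, 1.2977, 0.494733)  len=0.2480
  (v7,v11,v12) [-++] → (1.05191, 1.2977, 0.461654)–(0.853802, 1.2977, 0.435)  len=0.1999
  (v7,v12,v8) [-+-] → (0.853802, 1.2977, 0.435)–(0.853802, 1.2977, -0.201129)  len=0.6361
  (v8,v12,v13) [-++] → (0.853802, 1.2977, -0.201129)–(0.853802, 1.2977, -0.435)  len=0.2339
  (v8,v13,v9) [-++] → (0.853802, 1.2977, -0.435)–(1.2977, 1.2977, -0.494733)  len=0.4479
  (v12,v16,v17) [++-] → (-1.2977, 1.2977, 0.494733)–(-0.853802, 1.2977, 0.435)  len=0.4479
  (v12,v17,v13) [+-+] → (-0.853802, 1.2977, 0.435)–(-0.853802, 1.2977, 0.201129)  len=0.2339
  (v13,v17,v18) [+--] → (-0.853802, 1.2977, 0.201129)–(-0.853802, 1.2977, -0.435)  len=0.6361
  (v13,v18,v14) [+-+] → (-0.853802, 1.2977, -0.435)–(-1.05191, 1.2977, -0.461654)  len=0.1999
  (v14,v18,v19) [+-+] → (-1.05191, 1.2977, -0.461654)–(-1.2977, 1.2977, -0.494733)  len=0.2480
  (v15,v20,v16) [+-+] → (-2.45243, 1.2977, 0)–(-2.0739, 1.2977, 0.521094)  len=0.6441
  (v16,v20,v21) [+--] → (-2.0739, 1.2977, 0.521094)–(-1.94117, 1.2977, 0.7038)  len=0.2258
  (v16,v21,v17) [+--] → (-1.94117, 1.2977, 0.7038)–(-1.2977, 1.2977, 0.494733)  len=0.6766
  (v18,v23,v19) [--+] → (-1.72638, 1.2977, -0.63402)–(-1.2977, 1.2977, -0.494733)  len=0.4507
  (v19,v23,v24) [+--] → (-1.72638, 1.2977, -0.63402)–(-1.94117, 1.2977, -0.7038)  len=0.2258
  (v19,v24,v15) [+-+] → (-1.94117, 1.2977, -0.7038)–(-2.25497, 1.2977, -0.271806)  len=0.5339
  (v15,v24,v20) [+--] → (-2.25497, 1.2977, -0.271806)–(-2.45243, 1.2977, 0)  len=0.3360

Chained into 2 loop(s):
  loop 1: 12 segments, perimeter = 4.8588
  loop 2: 12 segments, perimeter = 4.8588
Total perimeter = 9.718

loops=2 perimeter=9.718


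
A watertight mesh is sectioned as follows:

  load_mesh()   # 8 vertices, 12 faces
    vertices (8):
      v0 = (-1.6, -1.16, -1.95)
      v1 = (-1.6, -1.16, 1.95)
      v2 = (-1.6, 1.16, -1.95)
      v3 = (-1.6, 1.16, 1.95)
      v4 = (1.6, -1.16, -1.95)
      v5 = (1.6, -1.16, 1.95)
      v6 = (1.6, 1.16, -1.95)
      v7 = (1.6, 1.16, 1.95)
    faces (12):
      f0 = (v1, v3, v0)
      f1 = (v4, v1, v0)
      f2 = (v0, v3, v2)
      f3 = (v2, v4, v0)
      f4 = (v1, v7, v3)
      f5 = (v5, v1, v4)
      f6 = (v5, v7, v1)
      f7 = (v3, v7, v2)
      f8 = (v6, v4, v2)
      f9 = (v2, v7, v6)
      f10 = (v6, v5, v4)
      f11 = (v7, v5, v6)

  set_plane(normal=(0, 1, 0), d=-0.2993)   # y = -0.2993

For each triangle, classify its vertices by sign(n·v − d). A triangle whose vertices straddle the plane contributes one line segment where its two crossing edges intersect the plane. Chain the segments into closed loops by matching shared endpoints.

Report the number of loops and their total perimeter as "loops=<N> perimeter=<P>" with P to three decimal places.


loops=1 perimeter=14.200

Straddling triangles (8 of 12):
  (v1,v3,v0) [-+-] → (-1.6, -0.2993, 1.95)–(-1.6, -0.2993, -0.503134)  len=2.4531
  (v0,v3,v2) [-++] → (-1.6, -0.2993, -0.503134)–(-1.6, -0.2993, -1.95)  len=1.4469
  (v2,v4,v0) [+--] → (0.412828, -0.2993, -1.95)–(-1.6, -0.2993, -1.95)  len=2.0128
  (v1,v7,v3) [-++] → (-0.412828, -0.2993, 1.95)–(-1.6, -0.2993, 1.95)  len=1.1872
  (v5,v7,v1) [-+-] → (1.6, -0.2993, 1.95)–(-0.412828, -0.2993, 1.95)  len=2.0128
  (v6,v4,v2) [+-+] → (1.6, -0.2993, -1.95)–(0.412828, -0.2993, -1.95)  len=1.1872
  (v6,v5,v4) [+--] → (1.6, -0.2993, 0.503134)–(1.6, -0.2993, -1.95)  len=2.4531
  (v7,v5,v6) [+-+] → (1.6, -0.2993, 1.95)–(1.6, -0.2993, 0.503134)  len=1.4469

Chained into 1 loop(s):
  loop 1: 8 segments, perimeter = 14.2000
Total perimeter = 14.200


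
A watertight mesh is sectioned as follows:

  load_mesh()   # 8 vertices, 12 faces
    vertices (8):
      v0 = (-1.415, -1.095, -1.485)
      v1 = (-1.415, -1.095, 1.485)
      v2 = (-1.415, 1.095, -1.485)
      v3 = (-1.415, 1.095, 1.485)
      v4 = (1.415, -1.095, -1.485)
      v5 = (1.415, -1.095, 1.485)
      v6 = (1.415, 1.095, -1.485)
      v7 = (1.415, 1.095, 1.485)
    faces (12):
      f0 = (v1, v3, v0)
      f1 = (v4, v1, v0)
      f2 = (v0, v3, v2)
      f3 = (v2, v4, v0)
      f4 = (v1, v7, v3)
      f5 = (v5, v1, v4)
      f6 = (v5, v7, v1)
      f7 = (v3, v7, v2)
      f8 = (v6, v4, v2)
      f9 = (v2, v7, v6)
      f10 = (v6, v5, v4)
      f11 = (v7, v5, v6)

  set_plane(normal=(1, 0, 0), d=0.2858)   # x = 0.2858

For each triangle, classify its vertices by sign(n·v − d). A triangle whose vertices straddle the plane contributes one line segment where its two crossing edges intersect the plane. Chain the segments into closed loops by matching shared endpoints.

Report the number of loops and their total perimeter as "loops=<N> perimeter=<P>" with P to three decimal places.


loops=1 perimeter=10.320

Straddling triangles (8 of 12):
  (v4,v1,v0) [+--] → (0.2858, -1.095, -0.299939)–(0.2858, -1.095, -1.485)  len=1.1851
  (v2,v4,v0) [-+-] → (0.2858, -0.221167, -1.485)–(0.2858, -1.095, -1.485)  len=0.8738
  (v1,v7,v3) [-+-] → (0.2858, 0.221167, 1.485)–(0.2858, 1.095, 1.485)  len=0.8738
  (v5,v1,v4) [+-+] → (0.2858, -1.095, 1.485)–(0.2858, -1.095, -0.299939)  len=1.7849
  (v5,v7,v1) [++-] → (0.2858, 0.221167, 1.485)–(0.2858, -1.095, 1.485)  len=1.3162
  (v3,v7,v2) [-+-] → (0.2858, 1.095, 1.485)–(0.2858, 1.095, 0.299939)  len=1.1851
  (v6,v4,v2) [++-] → (0.2858, -0.221167, -1.485)–(0.2858, 1.095, -1.485)  len=1.3162
  (v2,v7,v6) [-++] → (0.2858, 1.095, 0.299939)–(0.2858, 1.095, -1.485)  len=1.7849

Chained into 1 loop(s):
  loop 1: 8 segments, perimeter = 10.3200
Total perimeter = 10.320


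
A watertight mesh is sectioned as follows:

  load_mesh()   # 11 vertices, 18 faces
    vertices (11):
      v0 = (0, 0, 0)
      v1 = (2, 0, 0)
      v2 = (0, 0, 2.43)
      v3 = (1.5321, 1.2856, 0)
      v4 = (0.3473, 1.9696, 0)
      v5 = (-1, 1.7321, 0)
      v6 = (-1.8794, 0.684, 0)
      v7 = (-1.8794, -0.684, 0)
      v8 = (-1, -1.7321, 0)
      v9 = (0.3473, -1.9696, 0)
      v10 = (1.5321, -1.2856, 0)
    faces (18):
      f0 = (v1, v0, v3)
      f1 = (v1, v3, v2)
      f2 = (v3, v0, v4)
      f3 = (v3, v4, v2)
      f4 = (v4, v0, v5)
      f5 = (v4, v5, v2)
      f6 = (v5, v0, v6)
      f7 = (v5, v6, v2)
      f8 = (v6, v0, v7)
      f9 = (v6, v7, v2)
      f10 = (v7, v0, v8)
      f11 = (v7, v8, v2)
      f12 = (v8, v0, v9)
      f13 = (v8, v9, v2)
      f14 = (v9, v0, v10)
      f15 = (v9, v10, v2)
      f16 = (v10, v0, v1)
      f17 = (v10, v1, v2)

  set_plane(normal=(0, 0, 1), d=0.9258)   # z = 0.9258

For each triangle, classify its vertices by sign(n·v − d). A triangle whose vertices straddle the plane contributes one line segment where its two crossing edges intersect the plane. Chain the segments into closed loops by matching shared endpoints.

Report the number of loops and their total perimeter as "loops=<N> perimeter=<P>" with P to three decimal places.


Straddling triangles (9 of 18):
  (v1,v3,v2) [--+] → (0.948389, 0.795802, 0.9258)–(1.23802, 0, 0.9258)  len=0.8469
  (v3,v4,v2) [--+] → (0.214983, 1.21921, 0.9258)–(0.948389, 0.795802, 0.9258)  len=0.8469
  (v4,v5,v2) [--+] → (-0.619012, 1.07219, 0.9258)–(0.214983, 1.21921, 0.9258)  len=0.8469
  (v5,v6,v2) [--+] → (-1.16337, 0.423404, 0.9258)–(-0.619012, 1.07219, 0.9258)  len=0.8469
  (v6,v7,v2) [--+] → (-1.16337, -0.423404, 0.9258)–(-1.16337, 0.423404, 0.9258)  len=0.8468
  (v7,v8,v2) [--+] → (-0.619012, -1.07219, 0.9258)–(-1.16337, -0.423404, 0.9258)  len=0.8469
  (v8,v9,v2) [--+] → (0.214983, -1.21921, 0.9258)–(-0.619012, -1.07219, 0.9258)  len=0.8469
  (v9,v10,v2) [--+] → (0.948389, -0.795802, 0.9258)–(0.214983, -1.21921, 0.9258)  len=0.8469
  (v10,v1,v2) [--+] → (1.23802, 0, 0.9258)–(0.948389, -0.795802, 0.9258)  len=0.8469

Chained into 1 loop(s):
  loop 1: 9 segments, perimeter = 7.6218
Total perimeter = 7.622

loops=1 perimeter=7.622
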